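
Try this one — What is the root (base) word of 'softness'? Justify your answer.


Remove suffix '-ness' from 'softness' to get root 'soft'.

soft


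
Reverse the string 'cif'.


Reverse 'cif' character by character: 'fic'.

fic


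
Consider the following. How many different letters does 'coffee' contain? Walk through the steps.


Unique letters in 'coffee': {c, e, f, o} = 4 distinct letters.

4


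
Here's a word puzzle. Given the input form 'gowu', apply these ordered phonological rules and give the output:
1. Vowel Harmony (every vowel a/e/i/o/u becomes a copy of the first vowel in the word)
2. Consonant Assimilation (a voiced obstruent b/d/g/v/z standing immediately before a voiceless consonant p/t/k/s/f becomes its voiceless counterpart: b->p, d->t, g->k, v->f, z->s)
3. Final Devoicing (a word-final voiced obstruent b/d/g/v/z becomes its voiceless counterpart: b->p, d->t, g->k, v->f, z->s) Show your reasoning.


Starting form: 'gowu'
Rule 1: Vowel Harmony: all vowels become 'o' (matching first vowel). 'gowu' -> 'gowo'
Rule 2: Consonant Assimilation: no voiced obstruent (b/d/g/v/z) stands immediately before a voiceless consonant (p/t/k/s/f). No change.
Rule 3: Final Devoicing: the word ends in the vowel 'o', not a consonant. No change.
Final form: 'gowo'

gowo


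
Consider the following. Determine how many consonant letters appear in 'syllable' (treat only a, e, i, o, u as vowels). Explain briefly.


Consonants in 'syllable': s, y, l, l, b, l = 6 consonants.

6


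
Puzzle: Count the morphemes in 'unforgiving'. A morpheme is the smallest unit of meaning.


Decomposition: un- (prefix) + forgive (root) + -ing (suffix) = 3 morpheme(s)

3 morphemes


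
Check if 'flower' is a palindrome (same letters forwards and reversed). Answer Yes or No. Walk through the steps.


Forward: 'flower'
Reversed: 'rewolf'
They differ.

No


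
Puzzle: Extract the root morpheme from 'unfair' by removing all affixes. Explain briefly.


Remove prefix 'un' from 'unfair' to get root 'fair'.

fair


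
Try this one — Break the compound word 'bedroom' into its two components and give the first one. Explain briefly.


Split 'bedroom' into 'bed' + 'room'. The first part is 'bed'.

bed


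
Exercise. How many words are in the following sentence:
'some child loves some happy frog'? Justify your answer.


Split into words: some | child | loves | some | happy | frog = 6 words.

6


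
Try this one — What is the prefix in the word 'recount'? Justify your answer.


The word 'recount' = 're' (prefix) + 'count' (root). The prefix is 're'.

re


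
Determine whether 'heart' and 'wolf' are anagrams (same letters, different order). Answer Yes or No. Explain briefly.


Sorted letters of 'heart': 'aehrt'
Sorted letters of 'wolf': 'flow'
They do not match.

No


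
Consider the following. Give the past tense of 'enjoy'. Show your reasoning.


Apply rule: Add -ed. 'enjoy' becomes 'enjoyed'.

enjoyed


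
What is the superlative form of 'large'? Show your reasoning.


Apply superlative formation (ends in e: add -st): 'large' -> 'largest'.

largest


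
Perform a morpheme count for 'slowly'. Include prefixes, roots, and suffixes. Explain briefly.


Decomposition: slow (root) + -ly (suffix) = 2 morpheme(s)

2 morphemes


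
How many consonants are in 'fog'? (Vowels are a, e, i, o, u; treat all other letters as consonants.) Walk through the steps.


Consonants in 'fog': f, g = 2 consonants.

2


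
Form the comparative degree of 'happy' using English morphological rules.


Apply comparative formation (consonant + y: change y to i, add -er): 'happy' -> 'happier'.

happier


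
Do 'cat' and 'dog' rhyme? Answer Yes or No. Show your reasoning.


Rime (stressed vowel + following sounds) of 'cat': -at = /æt/
Rime of 'dog': -og = /ɒg/
/æt/ and /ɒg/ are different ending sounds, so the words do not rhyme.

No


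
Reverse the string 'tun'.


Reverse 'tun' character by character: 'nut'.

nut


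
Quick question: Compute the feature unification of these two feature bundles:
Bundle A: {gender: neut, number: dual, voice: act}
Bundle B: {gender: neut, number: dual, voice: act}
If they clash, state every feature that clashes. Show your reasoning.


Compare features:
gender: A=neut vs B=neut -> unified: neut
number: A=dual vs B=dual -> unified: dual
voice: A=act vs B=act -> unified: act
No clashes found.

Unified: {gender: neut, number: dual, voice: act}


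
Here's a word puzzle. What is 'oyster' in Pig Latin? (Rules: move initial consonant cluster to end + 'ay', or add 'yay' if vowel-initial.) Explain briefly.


'oyster' starts with a vowel, so add 'yay': 'oysteryay'.

oysteryay


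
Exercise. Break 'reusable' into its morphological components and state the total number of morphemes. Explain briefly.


Step 1: Identify prefix: 're' (meaning: again)
Step 2: Identify root: 'use'
Step 3: Identify suffix(es): 'able'
Decomposition: re- (prefix: again) + use (root) + -able (suffix: capable of)
Total morphemes: 3

3 morphemes (re- (prefix: again) + use (root) + -able (suffix: capable of))


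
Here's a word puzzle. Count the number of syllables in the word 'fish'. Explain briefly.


Break 'fish' into syllables: fish -> fish = 1 syllable

1 syllable


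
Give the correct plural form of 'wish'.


Apply rule: Add -es (sibilant/fricative ending). 'wish' becomes 'wishes'.

wishes


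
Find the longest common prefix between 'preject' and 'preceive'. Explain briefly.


Compare from the start: 3 characters match: 'pre'. Mismatch at position 4: 'j' vs 'c'.

pre


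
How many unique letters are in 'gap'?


Unique letters in 'gap': {a, g, p} = 3 distinct letters.

3


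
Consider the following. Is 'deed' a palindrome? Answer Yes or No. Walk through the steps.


Forward: 'deed'
Reversed: 'deed'
They are identical.

Yes


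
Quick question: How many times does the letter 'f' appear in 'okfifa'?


Letter 'f' in 'okfifa': found at position(s) 3, 5 = 2 occurrence(s).

2


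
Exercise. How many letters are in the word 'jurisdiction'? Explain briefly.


Spell out 'jurisdiction' and number each letter: j(1), u(2), r(3), i(4), s(5), d(6), i(7), c(8), t(9), i(10), o(11), n(12). Total: 12 letters.

12


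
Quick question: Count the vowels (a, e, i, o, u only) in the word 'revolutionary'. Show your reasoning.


Vowels in 'revolutionary': e, o, u, i, o, a = 6 vowels.

6


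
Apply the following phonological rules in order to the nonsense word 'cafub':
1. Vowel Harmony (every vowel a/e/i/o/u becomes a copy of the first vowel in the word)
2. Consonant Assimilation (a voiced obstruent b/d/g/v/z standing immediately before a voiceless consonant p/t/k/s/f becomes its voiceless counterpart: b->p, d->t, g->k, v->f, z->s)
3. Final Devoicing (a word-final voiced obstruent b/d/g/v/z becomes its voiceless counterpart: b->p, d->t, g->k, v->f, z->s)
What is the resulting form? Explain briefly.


Starting form: 'cafub'
Rule 1: Vowel Harmony: all vowels become 'a' (matching first vowel). 'cafub' -> 'cafab'
Rule 2: Consonant Assimilation: no voiced obstruent (b/d/g/v/z) stands immediately before a voiceless consonant (p/t/k/s/f). No change.
Rule 3: Final Devoicing: word-final voiced obstruent 'b' becomes voiceless 'p'. 'cafab' -> 'cafap'
Final form: 'cafap'

cafap


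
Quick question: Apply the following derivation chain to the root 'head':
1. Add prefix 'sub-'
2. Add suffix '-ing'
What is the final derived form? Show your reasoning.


Step 1: Add prefix 'sub-' to 'head' = 'subhead'
Step 2: Add suffix '-ing' to 'subhead' = 'subheading'

subheading


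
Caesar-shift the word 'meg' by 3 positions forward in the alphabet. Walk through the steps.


Shift each letter by 3: m -> p, e -> h, g -> j. Result: 'phj'.

phj


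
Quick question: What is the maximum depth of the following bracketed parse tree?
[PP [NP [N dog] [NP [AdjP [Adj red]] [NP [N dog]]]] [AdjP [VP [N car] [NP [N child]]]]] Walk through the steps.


Count bracket nesting levels:
'[' at pos 0: depth = 1
'[' at pos 4: depth = 2
'[' at pos 8: depth = 3
'[' at pos 16: depth = 3
'[' at pos 20: depth = 4
'[' at pos 26: depth = 5
'[' at pos 37: depth = 4
'[' at pos 41: depth = 5
'[' at pos 52: depth = 2
'[' at pos 58: depth = 3
'[' at pos 62: depth = 4
'[' at pos 70: depth = 4
'[' at pos 74: depth = 5
Maximum depth reached: 5

5


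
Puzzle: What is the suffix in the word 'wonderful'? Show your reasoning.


The word 'wonderful' = 'wonder' (root) + '-ful' (suffix). The suffix is '-ful'.

ful


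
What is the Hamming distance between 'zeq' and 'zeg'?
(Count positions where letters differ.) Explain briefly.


Alignment:
Position 1: 'z' vs 'z' = match
Position 2: 'e' vs 'e' = match
Position 3: 'q' vs 'g' = DIFFER
Total differences: 1

1


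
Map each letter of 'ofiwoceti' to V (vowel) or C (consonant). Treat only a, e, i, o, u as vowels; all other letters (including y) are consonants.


Letter mapping: o = V, f = C, i = V, w = C, o = V, c = C, e = V, t = C, i = V.

VCVCVCVCV


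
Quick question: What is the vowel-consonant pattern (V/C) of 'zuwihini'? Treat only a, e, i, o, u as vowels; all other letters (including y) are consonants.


Letter mapping: z = C, u = V, w = C, i = V, h = C, i = V, n = C, i = V.

CVCVCVCV


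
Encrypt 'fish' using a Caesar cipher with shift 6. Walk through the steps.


Shift each letter by 6: f -> l, i -> o, s -> y, h -> n. Result: 'loyn'.

loyn


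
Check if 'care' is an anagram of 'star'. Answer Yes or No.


Sorted letters of 'care': 'acer'
Sorted letters of 'star': 'arst'
They do not match.

No


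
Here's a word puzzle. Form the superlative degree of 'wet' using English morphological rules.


Apply superlative formation (double final consonant, add -est): 'wet' -> 'wettest'.

wettest


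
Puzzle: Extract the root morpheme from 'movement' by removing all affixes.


Remove suffix '-ment' from 'movement' to get root 'move'.

move


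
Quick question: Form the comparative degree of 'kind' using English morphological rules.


Apply comparative formation (add -er): 'kind' -> 'kinder'.

kinder


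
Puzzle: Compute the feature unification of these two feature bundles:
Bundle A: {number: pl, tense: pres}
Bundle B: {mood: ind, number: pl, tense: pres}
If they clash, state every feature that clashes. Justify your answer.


Compare features:
mood: A=_ vs B=ind -> unified: ind
number: A=pl vs B=pl -> unified: pl
tense: A=pres vs B=pres -> unified: pres
No clashes found.

Unified: {mood: ind, number: pl, tense: pres}


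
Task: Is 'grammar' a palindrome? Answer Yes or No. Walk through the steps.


Forward: 'grammar'
Reversed: 'rammarg'
They differ.

No


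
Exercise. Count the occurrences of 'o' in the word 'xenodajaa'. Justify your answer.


Letter 'o' in 'xenodajaa': found at position(s) 4 = 1 occurrence(s).

1


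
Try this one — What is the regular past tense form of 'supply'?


Apply rule: Change -y to -ied. 'supply' becomes 'supplied'.

supplied


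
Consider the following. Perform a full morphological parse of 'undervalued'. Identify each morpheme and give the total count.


Step 1: Identify prefix: 'under' (meaning: beneath/insufficient)
Step 2: Identify root: 'value'
Step 3: Identify suffix(es): 'ed'
Decomposition: under- (prefix: beneath/insufficient) + value (root) + -ed (suffix: past)
Total morphemes: 3

3 morphemes (under- (prefix: beneath/insufficient) + value (root) + -ed (suffix: past))


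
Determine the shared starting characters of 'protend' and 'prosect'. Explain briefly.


Compare from the start: 3 characters match: 'pro'. Mismatch at position 4: 't' vs 's'.

pro


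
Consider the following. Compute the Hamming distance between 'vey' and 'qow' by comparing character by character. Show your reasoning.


Alignment:
Position 1: 'v' vs 'q' = DIFFER
Position 2: 'e' vs 'o' = DIFFER
Position 3: 'y' vs 'w' = DIFFER
Total differences: 3

3


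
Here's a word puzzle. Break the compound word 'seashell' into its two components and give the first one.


Split 'seashell' into 'sea' + 'shell'. The first part is 'sea'.

sea


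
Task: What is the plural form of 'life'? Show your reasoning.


Apply rule: Change -fe to -ves. 'life' becomes 'lives'.

lives


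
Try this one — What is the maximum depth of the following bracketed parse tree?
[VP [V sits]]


Count bracket nesting levels:
'[' at pos 0: depth = 1
'[' at pos 4: depth = 2
Maximum depth reached: 2

2


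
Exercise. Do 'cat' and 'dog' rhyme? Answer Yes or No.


Rime (stressed vowel + following sounds) of 'cat': -at = /æt/
Rime of 'dog': -og = /ɒg/
/æt/ and /ɒg/ are different ending sounds, so the words do not rhyme.

No


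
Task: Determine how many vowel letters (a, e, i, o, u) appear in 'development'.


Vowels in 'development': e, e, o, e = 4 vowels.

4


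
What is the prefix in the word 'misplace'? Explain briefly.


The word 'misplace' = 'mis' (prefix) + 'place' (root). The prefix is 'mis'.

mis


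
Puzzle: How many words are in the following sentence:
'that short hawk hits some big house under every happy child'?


Split into words: that | short | hawk | hits | some | big | house | under | every | happy | child = 11 words.

11


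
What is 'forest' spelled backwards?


Reverse 'forest' character by character: 'tserof'.

tserof


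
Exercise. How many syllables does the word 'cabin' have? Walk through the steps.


Break 'cabin' into syllables: cab-in -> cab | in = 2 syllables

2 syllables


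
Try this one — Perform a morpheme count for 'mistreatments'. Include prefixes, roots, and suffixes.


Decomposition: mis- (prefix) + treat (root) + -ment (suffix) + -s (plural) = 4 morpheme(s)

4 morphemes


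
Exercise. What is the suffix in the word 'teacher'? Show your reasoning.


The word 'teacher' = 'teach' (root) + '-er' (suffix). The suffix is '-er'.

er


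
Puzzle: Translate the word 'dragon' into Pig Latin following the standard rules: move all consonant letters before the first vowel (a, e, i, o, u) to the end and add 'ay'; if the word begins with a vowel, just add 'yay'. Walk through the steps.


'dragon': move consonant cluster 'dr' to end and add 'ay': 'agondray'.

agondray


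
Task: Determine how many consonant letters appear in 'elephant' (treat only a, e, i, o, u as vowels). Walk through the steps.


Consonants in 'elephant': l, p, h, n, t = 5 consonants.

5


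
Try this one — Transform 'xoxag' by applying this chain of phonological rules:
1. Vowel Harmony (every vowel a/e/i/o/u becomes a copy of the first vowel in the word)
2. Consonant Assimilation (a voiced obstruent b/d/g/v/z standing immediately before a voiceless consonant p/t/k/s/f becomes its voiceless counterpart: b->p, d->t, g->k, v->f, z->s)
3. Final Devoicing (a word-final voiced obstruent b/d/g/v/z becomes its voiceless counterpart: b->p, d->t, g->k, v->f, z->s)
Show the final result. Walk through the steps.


Starting form: 'xoxag'
Rule 1: Vowel Harmony: all vowels become 'o' (matching first vowel). 'xoxag' -> 'xoxog'
Rule 2: Consonant Assimilation: no voiced obstruent (b/d/g/v/z) stands immediately before a voiceless consonant (p/t/k/s/f). No change.
Rule 3: Final Devoicing: word-final voiced obstruent 'g' becomes voiceless 'k'. 'xoxog' -> 'xoxok'
Final form: 'xoxok'

xoxok


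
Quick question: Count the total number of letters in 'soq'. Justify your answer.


Spell out 'soq' and number each letter: s(1), o(2), q(3). Total: 3 letters.

3


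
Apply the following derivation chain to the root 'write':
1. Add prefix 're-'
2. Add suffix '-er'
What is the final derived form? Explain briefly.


Step 1: Add prefix 're-' to 'write' = 'rewrite'
Step 2: Add suffix '-er' to 'rewrite' = 'rewriter'

rewriter


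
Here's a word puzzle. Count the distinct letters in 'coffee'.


Unique letters in 'coffee': {c, e, f, o} = 4 distinct letters.

4


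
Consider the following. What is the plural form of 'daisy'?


Apply rule: Change -y to -ies (consonant + y). 'daisy' becomes 'daisies'.

daisies


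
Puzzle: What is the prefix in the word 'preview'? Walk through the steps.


The word 'preview' = 'pre' (prefix) + 'view' (root). The prefix is 'pre'.

pre


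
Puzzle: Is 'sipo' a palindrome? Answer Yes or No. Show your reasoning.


Forward: 'sipo'
Reversed: 'opis'
They differ.

No


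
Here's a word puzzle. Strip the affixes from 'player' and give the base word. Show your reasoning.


Remove suffix '-er' from 'player' to get root 'play'.

play


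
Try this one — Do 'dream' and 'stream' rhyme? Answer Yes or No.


Rime (stressed vowel + following sounds) of 'dream': -eam = /iːm/
Rime of 'stream': -eam = /iːm/
/iːm/ and /iːm/ are the same ending sound, so the words rhyme.

Yes


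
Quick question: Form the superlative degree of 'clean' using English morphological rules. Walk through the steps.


Apply superlative formation (add -est): 'clean' -> 'cleanest'.

cleanest


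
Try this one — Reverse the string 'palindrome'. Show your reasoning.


Reverse 'palindrome' character by character: 'emordnilap'.

emordnilap


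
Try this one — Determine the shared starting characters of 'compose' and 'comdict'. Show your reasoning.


Compare from the start: 3 characters match: 'com'. Mismatch at position 4: 'p' vs 'd'.

com


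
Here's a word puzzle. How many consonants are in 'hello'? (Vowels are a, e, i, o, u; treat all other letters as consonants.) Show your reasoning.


Consonants in 'hello': h, l, l = 3 consonants.

3


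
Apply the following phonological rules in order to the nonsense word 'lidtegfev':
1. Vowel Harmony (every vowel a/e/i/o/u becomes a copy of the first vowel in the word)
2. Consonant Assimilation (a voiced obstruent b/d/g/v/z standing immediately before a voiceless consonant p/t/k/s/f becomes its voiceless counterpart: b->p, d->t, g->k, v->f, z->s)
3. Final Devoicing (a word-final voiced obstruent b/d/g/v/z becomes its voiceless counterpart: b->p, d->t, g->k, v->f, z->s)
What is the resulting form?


Starting form: 'lidtegfev'
Rule 1: Vowel Harmony: all vowels become 'i' (matching first vowel). 'lidtegfev' -> 'lidtigfiv'
Rule 2: Consonant Assimilation: voiced obstruent before voiceless consonant becomes voiceless ('dt' -> 'tt', 'gf' -> 'kf'). 'lidtigfiv' -> 'littikfiv'
Rule 3: Final Devoicing: word-final voiced obstruent 'v' becomes voiceless 'f'. 'littikfiv' -> 'littikfif'
Final form: 'littikfif'

littikfif


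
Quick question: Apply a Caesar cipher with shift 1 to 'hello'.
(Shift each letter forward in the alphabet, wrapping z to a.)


Shift each letter by 1: h -> i, e -> f, l -> m, l -> m, o -> p. Result: 'ifmmp'.

ifmmp


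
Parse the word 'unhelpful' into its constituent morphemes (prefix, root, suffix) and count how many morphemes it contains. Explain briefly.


Step 1: Identify prefix: 'un' (meaning: not/reverse)
Step 2: Identify root: 'help'
Step 3: Identify suffix(es): 'ful'
Decomposition: un- (prefix: not/reverse) + help (root) + -ful (suffix: full of)
Total morphemes: 3

3 morphemes (un- (prefix: not/reverse) + help (root) + -ful (suffix: full of))


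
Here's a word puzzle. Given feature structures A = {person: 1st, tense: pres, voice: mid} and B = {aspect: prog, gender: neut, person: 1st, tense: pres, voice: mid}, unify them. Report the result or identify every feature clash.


Compare features:
aspect: A=_ vs B=prog -> unified: prog
gender: A=_ vs B=neut -> unified: neut
person: A=1st vs B=1st -> unified: 1st
tense: A=pres vs B=pres -> unified: pres
voice: A=mid vs B=mid -> unified: mid
No clashes found.

Unified: {aspect: prog, gender: neut, person: 1st, tense: pres, voice: mid}


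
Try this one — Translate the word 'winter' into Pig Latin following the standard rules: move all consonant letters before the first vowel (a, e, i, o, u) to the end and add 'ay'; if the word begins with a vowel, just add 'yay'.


'winter': move consonant cluster 'w' to end and add 'ay': 'interway'.

interway


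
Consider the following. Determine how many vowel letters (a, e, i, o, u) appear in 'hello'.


Vowels in 'hello': e, o = 2 vowels.

2


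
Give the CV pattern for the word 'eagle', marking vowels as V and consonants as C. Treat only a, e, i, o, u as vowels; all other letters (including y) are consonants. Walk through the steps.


Letter mapping: e = V, a = V, g = C, l = C, e = V.

VVCCV


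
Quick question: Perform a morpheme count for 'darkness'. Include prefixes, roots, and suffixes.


Decomposition: dark (root) + -ness (suffix) = 2 morpheme(s)

2 morphemes


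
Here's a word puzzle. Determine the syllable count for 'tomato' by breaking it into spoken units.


Break 'tomato' into syllables: to-ma-to -> to | ma | to = 3 syllables

3 syllables


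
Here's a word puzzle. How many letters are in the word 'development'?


Spell out 'development' and number each letter: d(1), e(2), v(3), e(4), l(5), o(6), p(7), m(8), e(9), n(10), t(11). Total: 11 letters.

11


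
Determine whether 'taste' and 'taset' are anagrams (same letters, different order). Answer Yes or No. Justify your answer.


Sorted letters of 'taste': 'aestt'
Sorted letters of 'taset': 'aestt'
They match.

Yes


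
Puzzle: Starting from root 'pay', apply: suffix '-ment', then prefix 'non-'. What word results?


Step 1: Add suffix '-ment' to 'pay' = 'payment'
Step 2: Add prefix 'non-' to 'payment' = 'nonpayment'

nonpayment


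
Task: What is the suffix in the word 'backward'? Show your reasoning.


The word 'backward' = 'back' (root) + '-ward' (suffix). The suffix is '-ward'.

ward


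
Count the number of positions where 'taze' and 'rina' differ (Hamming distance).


Alignment:
Position 1: 't' vs 'r' = DIFFER
Position 2: 'a' vs 'i' = DIFFER
Position 3: 'z' vs 'n' = DIFFER
Position 4: 'e' vs 'a' = DIFFER
Total differences: 4

4


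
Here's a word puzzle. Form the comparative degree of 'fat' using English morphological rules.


Apply comparative formation (double final consonant, add -er): 'fat' -> 'fatter'.

fatter


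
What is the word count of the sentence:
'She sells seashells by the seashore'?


Split into words: She | sells | seashells | by | the | seashore = 6 words.

6


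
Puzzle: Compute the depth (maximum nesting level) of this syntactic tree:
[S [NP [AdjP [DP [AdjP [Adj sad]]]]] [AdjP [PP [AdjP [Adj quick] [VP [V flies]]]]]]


Count bracket nesting levels:
'[' at pos 0: depth = 1
'[' at pos 3: depth = 2
'[' at pos 7: depth = 3
'[' at pos 13: depth = 4
'[' at pos 17: depth = 5
'[' at pos 23: depth = 6
'[' at pos 37: depth = 2
'[' at pos 43: depth = 3
'[' at pos 47: depth = 4
'[' at pos 53: depth = 5
'[' at pos 65: depth = 5
'[' at pos 69: depth = 6
Maximum depth reached: 6

6


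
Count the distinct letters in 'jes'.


Unique letters in 'jes': {e, j, s} = 3 distinct letters.

3


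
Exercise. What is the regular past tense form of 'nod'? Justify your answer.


Apply rule: Double final consonant and add -ed. 'nod' becomes 'nodded'.

nodded


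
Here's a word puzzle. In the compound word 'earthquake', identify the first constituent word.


Split 'earthquake' into 'earth' + 'quake'. The first part is 'earth'.

earth


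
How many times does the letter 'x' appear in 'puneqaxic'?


Letter 'x' in 'puneqaxic': found at position(s) 7 = 1 occurrence(s).

1


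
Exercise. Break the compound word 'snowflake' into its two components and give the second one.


Split 'snowflake' into 'snow' + 'flake'. The second part is 'flake'.

flake


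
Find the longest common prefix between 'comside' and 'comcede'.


Compare from the start: 3 characters match: 'com'. Mismatch at position 4: 's' vs 'c'.

com


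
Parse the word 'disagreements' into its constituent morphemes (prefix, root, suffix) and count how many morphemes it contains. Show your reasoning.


Step 1: Identify prefix: 'dis' (meaning: not/apart)
Step 2: Identify root: 'agree'
Step 3: Identify suffix(es): 'ment, s'
Decomposition: dis- (prefix: not/apart) + agree (root) + -ment (suffix: action/result) + -s (plural)
Total morphemes: 4

4 morphemes (dis- (prefix: not/apart) + agree (root) + -ment (suffix: action/result) + -s (plural))


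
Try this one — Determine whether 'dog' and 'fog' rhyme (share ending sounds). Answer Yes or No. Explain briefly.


Rime (stressed vowel + following sounds) of 'dog': -og = /ɒg/
Rime of 'fog': -og = /ɒg/
/ɒg/ and /ɒg/ are the same ending sound, so the words rhyme.

Yes


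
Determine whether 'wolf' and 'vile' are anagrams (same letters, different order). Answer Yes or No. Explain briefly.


Sorted letters of 'wolf': 'flow'
Sorted letters of 'vile': 'eilv'
They do not match.

No


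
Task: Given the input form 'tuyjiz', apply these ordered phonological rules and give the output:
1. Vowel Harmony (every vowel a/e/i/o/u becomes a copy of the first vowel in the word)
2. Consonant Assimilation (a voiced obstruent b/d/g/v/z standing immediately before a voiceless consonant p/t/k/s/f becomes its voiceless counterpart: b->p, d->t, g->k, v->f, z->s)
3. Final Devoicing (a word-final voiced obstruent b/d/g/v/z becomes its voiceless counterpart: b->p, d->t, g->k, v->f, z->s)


Starting form: 'tuyjiz'
Rule 1: Vowel Harmony: all vowels become 'u' (matching first vowel). 'tuyjiz' -> 'tuyjuz'
Rule 2: Consonant Assimilation: no voiced obstruent (b/d/g/v/z) stands immediately before a voiceless consonant (p/t/k/s/f). No change.
Rule 3: Final Devoicing: word-final voiced obstruent 'z' becomes voiceless 's'. 'tuyjuz' -> 'tuyjus'
Final form: 'tuyjus'

tuyjus


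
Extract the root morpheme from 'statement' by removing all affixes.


Remove suffix '-ment' from 'statement' to get root 'state'.

state


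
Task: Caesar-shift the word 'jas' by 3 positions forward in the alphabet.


Shift each letter by 3: j -> m, a -> d, s -> v. Result: 'mdv'.

mdv


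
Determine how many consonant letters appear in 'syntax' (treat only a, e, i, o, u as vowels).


Consonants in 'syntax': s, y, n, t, x = 5 consonants.

5


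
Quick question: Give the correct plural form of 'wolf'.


Apply rule: Change -f to -ves. 'wolf' becomes 'wolves'.

wolves


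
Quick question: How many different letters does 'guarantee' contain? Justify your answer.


Unique letters in 'guarantee': {a, e, g, n, r, t, u} = 7 distinct letters.

7


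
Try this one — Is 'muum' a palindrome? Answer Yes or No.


Forward: 'muum'
Reversed: 'muum'
They are identical.

Yes


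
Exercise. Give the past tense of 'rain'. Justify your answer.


Apply rule: Add -ed. 'rain' becomes 'rained'.

rained


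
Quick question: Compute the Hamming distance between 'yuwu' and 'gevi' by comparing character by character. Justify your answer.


Alignment:
Position 1: 'y' vs 'g' = DIFFER
Position 2: 'u' vs 'e' = DIFFER
Position 3: 'w' vs 'v' = DIFFER
Position 4: 'u' vs 'i' = DIFFER
Total differences: 4

4


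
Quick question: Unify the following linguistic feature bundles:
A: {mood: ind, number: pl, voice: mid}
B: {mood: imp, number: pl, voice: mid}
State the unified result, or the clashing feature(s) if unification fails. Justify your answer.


Compare features:
mood: A=ind vs B=imp -> CLASH
number: A=pl vs B=pl -> unified: pl
voice: A=mid vs B=mid -> unified: mid
Clash detected on feature 'mood' (ind vs imp); unification fails.

CLASH on 'mood' (ind vs imp)


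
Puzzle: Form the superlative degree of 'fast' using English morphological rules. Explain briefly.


Apply superlative formation (add -est): 'fast' -> 'fastest'.

fastest


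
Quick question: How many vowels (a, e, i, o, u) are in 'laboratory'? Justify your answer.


Vowels in 'laboratory': a, o, a, o = 4 vowels.

4


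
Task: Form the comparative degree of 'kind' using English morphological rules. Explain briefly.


Apply comparative formation (add -er): 'kind' -> 'kinder'.

kinder


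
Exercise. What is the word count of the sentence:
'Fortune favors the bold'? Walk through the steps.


Split into words: Fortune | favors | the | bold = 4 words.

4


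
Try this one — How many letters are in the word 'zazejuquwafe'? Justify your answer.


Spell out 'zazejuquwafe' and number each letter: z(1), a(2), z(3), e(4), j(5), u(6), q(7), u(8), w(9), a(10), f(11), e(12). Total: 12 letters.

12


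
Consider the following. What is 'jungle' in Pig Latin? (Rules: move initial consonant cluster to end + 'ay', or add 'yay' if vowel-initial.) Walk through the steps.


'jungle': move consonant cluster 'j' to end and add 'ay': 'unglejay'.

unglejay


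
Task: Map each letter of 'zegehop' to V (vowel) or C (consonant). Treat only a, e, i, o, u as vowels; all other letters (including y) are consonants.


Letter mapping: z = C, e = V, g = C, e = V, h = C, o = V, p = C.

CVCVCVC


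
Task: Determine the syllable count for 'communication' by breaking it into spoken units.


Break 'communication' into syllables: com-mu-ni-ca-tion -> com | mu | ni | ca | tion = 5 syllables

5 syllables


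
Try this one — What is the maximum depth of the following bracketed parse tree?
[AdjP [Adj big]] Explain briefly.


Count bracket nesting levels:
'[' at pos 0: depth = 1
'[' at pos 6: depth = 2
Maximum depth reached: 2

2


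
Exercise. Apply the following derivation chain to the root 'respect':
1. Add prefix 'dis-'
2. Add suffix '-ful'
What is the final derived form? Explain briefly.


Step 1: Add prefix 'dis-' to 'respect' = 'disrespect'
Step 2: Add suffix '-ful' to 'disrespect' = 'disrespectful'

disrespectful


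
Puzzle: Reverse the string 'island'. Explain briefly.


Reverse 'island' character by character: 'dnalsi'.

dnalsi


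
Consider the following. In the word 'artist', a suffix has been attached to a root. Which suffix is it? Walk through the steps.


The word 'artist' = 'art' (root) + '-ist' (suffix). The suffix is '-ist'.

ist


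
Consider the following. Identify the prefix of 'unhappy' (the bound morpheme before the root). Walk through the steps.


The word 'unhappy' = 'un' (prefix) + 'happy' (root). The prefix is 'un'.

un


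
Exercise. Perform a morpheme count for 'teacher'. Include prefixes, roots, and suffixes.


Decomposition: teach (root) + -er (suffix) = 2 morpheme(s)

2 morphemes


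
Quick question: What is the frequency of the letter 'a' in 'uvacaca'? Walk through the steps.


Letter 'a' in 'uvacaca': found at position(s) 3, 5, 7 = 3 occurrence(s).

3


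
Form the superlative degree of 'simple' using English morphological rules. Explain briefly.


Apply superlative formation (ends in e: add -st): 'simple' -> 'simplest'.

simplest


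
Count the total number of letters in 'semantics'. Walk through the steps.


Spell out 'semantics' and number each letter: s(1), e(2), m(3), a(4), n(5), t(6), i(7), c(8), s(9). Total: 9 letters.

9


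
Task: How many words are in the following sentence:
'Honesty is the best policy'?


Split into words: Honesty | is | the | best | policy = 5 words.

5


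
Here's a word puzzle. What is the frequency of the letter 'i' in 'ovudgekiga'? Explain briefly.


Letter 'i' in 'ovudgekiga': found at position(s) 8 = 1 occurrence(s).

1


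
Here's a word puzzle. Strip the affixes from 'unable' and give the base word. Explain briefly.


Remove prefix 'un' from 'unable' to get root 'able'.

able


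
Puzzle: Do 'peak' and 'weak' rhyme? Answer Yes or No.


Rime (stressed vowel + following sounds) of 'peak': -eak = /iːk/
Rime of 'weak': -eak = /iːk/
/iːk/ and /iːk/ are the same ending sound, so the words rhyme.

Yes


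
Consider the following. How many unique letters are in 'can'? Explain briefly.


Unique letters in 'can': {a, c, n} = 3 distinct letters.

3


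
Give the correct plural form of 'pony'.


Apply rule: Change -y to -ies (consonant + y). 'pony' becomes 'ponies'.

ponies


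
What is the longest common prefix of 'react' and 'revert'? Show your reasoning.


Compare from the start: 2 characters match: 're'. Mismatch at position 3: 'a' vs 'v'.

re


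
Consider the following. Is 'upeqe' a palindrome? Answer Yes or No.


Forward: 'upeqe'
Reversed: 'eqepu'
They differ.

No


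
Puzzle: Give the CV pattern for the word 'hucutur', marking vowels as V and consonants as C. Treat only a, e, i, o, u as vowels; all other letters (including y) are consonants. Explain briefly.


Letter mapping: h = C, u = V, c = C, u = V, t = C, u = V, r = C.

CVCVCVC


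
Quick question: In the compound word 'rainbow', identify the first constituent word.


Split 'rainbow' into 'rain' + 'bow'. The first part is 'rain'.

rain


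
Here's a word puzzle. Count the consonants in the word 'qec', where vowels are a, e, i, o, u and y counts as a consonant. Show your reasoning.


Consonants in 'qec': q, c = 2 consonants.

2


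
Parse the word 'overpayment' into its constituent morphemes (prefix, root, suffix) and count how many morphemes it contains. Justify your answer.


Step 1: Identify prefix: 'over' (meaning: excessively)
Step 2: Identify root: 'pay'
Step 3: Identify suffix(es): 'ment'
Decomposition: over- (prefix: excessively) + pay (root) + -ment (suffix: action/result)
Total morphemes: 3

3 morphemes (over- (prefix: excessively) + pay (root) + -ment (suffix: action/result))


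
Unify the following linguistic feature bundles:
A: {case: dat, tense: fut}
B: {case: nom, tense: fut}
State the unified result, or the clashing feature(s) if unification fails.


Compare features:
case: A=dat vs B=nom -> CLASH
tense: A=fut vs B=fut -> unified: fut
Clash detected on feature 'case' (dat vs nom); unification fails.

CLASH on 'case' (dat vs nom)


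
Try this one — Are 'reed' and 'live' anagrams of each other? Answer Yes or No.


Sorted letters of 'reed': 'deer'
Sorted letters of 'live': 'eilv'
They do not match.

No


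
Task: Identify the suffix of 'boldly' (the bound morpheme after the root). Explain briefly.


The word 'boldly' = 'bold' (root) + '-ly' (suffix). The suffix is '-ly'.

ly


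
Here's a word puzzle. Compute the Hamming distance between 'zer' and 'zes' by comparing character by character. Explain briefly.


Alignment:
Position 1: 'z' vs 'z' = match
Position 2: 'e' vs 'e' = match
Position 3: 'r' vs 's' = DIFFER
Total differences: 1

1


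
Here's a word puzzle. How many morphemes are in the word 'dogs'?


Decomposition: dog (root) + -s (plural) = 2 morpheme(s)

2 morphemes


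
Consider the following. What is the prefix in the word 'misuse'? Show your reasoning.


The word 'misuse' = 'mis' (prefix) + 'use' (root). The prefix is 'mis'.

mis


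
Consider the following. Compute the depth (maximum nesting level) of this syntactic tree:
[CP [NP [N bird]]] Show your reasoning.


Count bracket nesting levels:
'[' at pos 0: depth = 1
'[' at pos 4: depth = 2
'[' at pos 8: depth = 3
Maximum depth reached: 3

3


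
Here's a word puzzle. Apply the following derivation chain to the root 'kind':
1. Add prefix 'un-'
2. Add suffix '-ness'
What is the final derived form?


Step 1: Add prefix 'un-' to 'kind' = 'unkind'
Step 2: Add suffix '-ness' to 'unkind' = 'unkindness'

unkindness


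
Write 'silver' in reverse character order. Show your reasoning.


Reverse 'silver' character by character: 'revlis'.

revlis


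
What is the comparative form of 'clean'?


Apply comparative formation (add -er): 'clean' -> 'cleaner'.

cleaner


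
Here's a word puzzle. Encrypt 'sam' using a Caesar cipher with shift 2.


Shift each letter by 2: s -> u, a -> c, m -> o. Result: 'uco'.

uco


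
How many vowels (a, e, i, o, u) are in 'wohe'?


Vowels in 'wohe': o, e = 2 vowels.

2


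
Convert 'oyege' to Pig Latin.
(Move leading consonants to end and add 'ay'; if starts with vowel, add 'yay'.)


'oyege' starts with a vowel, so add 'yay': 'oyegeyay'.

oyegeyay


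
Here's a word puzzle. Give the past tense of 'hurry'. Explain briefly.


Apply rule: Change -y to -ied. 'hurry' becomes 'hurried'.

hurried


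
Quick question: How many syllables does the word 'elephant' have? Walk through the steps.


Break 'elephant' into syllables: el-e-phant -> el | e | phant = 3 syllables

3 syllables


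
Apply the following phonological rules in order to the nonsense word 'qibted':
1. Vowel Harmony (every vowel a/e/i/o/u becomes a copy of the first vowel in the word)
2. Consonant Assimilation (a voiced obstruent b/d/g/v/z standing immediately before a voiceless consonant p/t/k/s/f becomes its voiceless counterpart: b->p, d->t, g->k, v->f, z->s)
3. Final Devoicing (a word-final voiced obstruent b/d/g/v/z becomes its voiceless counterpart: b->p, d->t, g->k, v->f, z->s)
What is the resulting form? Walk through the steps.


Starting form: 'qibted'
Rule 1: Vowel Harmony: all vowels become 'i' (matching first vowel). 'qibted' -> 'qibtid'
Rule 2: Consonant Assimilation: voiced obstruent before voiceless consonant becomes voiceless ('bt' -> 'pt'). 'qibtid' -> 'qiptid'
Rule 3: Final Devoicing: word-final voiced obstruent 'd' becomes voiceless 't'. 'qiptid' -> 'qiptit'
Final form: 'qiptit'

qiptit


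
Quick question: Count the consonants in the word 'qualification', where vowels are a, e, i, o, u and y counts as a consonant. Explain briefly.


Consonants in 'qualification': q, l, f, c, t, n = 6 consonants.

6


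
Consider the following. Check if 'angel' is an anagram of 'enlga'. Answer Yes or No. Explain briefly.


Sorted letters of 'angel': 'aegln'
Sorted letters of 'enlga': 'aegln'
They match.

Yes


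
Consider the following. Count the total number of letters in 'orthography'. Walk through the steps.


Spell out 'orthography' and number each letter: o(1), r(2), t(3), h(4), o(5), g(6), r(7), a(8), p(9), h(10), y(11). Total: 11 letters.

11


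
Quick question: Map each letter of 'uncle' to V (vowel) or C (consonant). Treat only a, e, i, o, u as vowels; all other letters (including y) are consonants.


Letter mapping: u = V, n = C, c = C, l = C, e = V.

VCCCV


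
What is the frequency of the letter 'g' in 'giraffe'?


Letter 'g' in 'giraffe': found at position(s) 1 = 1 occurrence(s).

1


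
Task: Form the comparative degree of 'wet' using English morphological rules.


Apply comparative formation (double final consonant, add -er): 'wet' -> 'wetter'.

wetter


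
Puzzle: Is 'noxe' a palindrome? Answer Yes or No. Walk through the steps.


Forward: 'noxe'
Reversed: 'exon'
They differ.

No


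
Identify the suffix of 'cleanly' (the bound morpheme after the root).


The word 'cleanly' = 'clean' (root) + '-ly' (suffix). The suffix is '-ly'.

ly


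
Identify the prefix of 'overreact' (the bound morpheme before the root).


The word 'overreact' = 'over' (prefix) + 'react' (root). The prefix is 'over'.

over


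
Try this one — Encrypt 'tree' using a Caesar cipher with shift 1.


Shift each letter by 1: t -> u, r -> s, e -> f, e -> f. Result: 'usff'.

usff


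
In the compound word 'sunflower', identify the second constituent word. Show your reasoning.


Split 'sunflower' into 'sun' + 'flower'. The second part is 'flower'.

flower


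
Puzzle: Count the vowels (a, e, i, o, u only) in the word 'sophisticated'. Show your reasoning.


Vowels in 'sophisticated': o, i, i, a, e = 5 vowels.

5


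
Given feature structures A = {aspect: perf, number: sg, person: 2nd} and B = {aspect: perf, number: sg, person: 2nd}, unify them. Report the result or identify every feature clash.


Compare features:
aspect: A=perf vs B=perf -> unified: perf
number: A=sg vs B=sg -> unified: sg
person: A=2nd vs B=2nd -> unified: 2nd
No clashes found.

Unified: {aspect: perf, number: sg, person: 2nd}
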